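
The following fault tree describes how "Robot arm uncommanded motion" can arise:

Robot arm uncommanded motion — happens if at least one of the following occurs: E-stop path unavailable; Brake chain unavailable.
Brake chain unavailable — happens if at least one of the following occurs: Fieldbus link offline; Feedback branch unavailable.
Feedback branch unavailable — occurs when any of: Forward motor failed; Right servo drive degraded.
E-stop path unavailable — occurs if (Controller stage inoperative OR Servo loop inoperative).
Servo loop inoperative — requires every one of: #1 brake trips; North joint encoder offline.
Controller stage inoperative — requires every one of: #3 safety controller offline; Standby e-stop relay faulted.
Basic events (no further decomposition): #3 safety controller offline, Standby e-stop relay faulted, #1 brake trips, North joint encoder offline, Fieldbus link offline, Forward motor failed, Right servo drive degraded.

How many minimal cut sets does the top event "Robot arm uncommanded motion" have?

Controller stage inoperative [AND]: one cut set from each child combined → 1 × 1 = 1 cut set(s).
Servo loop inoperative [AND]: one cut set from each child combined → 1 × 1 = 1 cut set(s).
E-stop path unavailable [OR]: union of children's cut sets → 2 cut set(s).
Feedback branch unavailable [OR]: union of children's cut sets → 2 cut set(s).
Brake chain unavailable [OR]: union of children's cut sets → 3 cut set(s).
Robot arm uncommanded motion [OR]: union of children's cut sets → 5 cut set(s).
Minimal cut sets: {#3 safety controller offline, Standby e-stop relay faulted}; {#1 brake trips, North joint encoder offline}; {Fieldbus link offline}; {Forward motor failed}; {Right servo drive degraded}.

5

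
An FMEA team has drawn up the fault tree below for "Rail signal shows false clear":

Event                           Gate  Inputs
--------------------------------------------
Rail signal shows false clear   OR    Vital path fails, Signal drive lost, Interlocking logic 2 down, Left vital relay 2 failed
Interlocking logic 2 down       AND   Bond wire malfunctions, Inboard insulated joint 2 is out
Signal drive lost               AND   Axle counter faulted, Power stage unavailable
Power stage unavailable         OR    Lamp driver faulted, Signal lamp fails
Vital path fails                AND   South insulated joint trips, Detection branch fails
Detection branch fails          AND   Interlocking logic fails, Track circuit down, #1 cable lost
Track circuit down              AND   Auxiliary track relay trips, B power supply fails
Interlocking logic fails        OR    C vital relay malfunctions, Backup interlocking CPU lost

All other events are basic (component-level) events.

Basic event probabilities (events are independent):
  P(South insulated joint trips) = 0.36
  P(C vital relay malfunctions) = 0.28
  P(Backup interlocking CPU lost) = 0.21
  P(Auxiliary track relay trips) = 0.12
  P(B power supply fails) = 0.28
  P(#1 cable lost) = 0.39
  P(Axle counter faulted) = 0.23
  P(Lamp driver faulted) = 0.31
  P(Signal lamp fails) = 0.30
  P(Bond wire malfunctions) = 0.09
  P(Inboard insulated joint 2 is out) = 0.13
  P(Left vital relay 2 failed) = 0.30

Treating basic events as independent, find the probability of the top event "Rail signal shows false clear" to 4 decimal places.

P(Interlocking logic fails) [OR] = 1 − (1−0.28) × (1−0.21) = 0.431200
P(Track circuit down) [AND] = 0.12 × 0.28 = 0.033600
P(Detection branch fails) [AND] = 0.431200 × 0.033600 × 0.39 = 0.005650
P(Vital path fails) [AND] = 0.36 × 0.005650 = 0.002034
P(Power stage unavailable) [OR] = 1 − (1−0.31) × (1−0.30) = 0.517000
P(Signal drive lost) [AND] = 0.23 × 0.517000 = 0.118910
P(Interlocking logic 2 down) [AND] = 0.09 × 0.13 = 0.011700
P(Rail signal shows false clear) [OR] = 1 − (1−0.002034) × (1−0.118910) × (1−0.011700) × (1−0.30) = 0.391693
Rounded to 4 decimal places: P(Rail signal shows false clear) ≈ 0.3917.

0.3917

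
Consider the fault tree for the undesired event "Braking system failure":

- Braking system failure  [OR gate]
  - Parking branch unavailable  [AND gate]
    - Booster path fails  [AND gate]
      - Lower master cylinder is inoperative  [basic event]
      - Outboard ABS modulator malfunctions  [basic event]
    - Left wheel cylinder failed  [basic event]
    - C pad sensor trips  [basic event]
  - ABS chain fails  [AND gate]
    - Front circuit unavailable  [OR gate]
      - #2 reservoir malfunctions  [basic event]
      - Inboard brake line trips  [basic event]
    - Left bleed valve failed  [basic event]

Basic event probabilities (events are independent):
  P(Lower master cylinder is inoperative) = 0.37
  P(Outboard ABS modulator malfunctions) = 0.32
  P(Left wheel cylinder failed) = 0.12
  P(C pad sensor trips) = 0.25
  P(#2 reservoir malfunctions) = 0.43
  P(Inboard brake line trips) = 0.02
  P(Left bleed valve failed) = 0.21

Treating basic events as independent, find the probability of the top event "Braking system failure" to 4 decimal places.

0.0959

P(Booster path fails) [AND] = 0.37 × 0.32 = 0.118400
P(Parking branch unavailable) [AND] = 0.118400 × 0.12 × 0.25 = 0.003552
P(Front circuit unavailable) [OR] = 1 − (1−0.43) × (1−0.02) = 0.441400
P(ABS chain fails) [AND] = 0.441400 × 0.21 = 0.092694
P(Braking system failure) [OR] = 1 − (1−0.003552) × (1−0.092694) = 0.095917
Rounded to 4 decimal places: P(Braking system failure) ≈ 0.0959.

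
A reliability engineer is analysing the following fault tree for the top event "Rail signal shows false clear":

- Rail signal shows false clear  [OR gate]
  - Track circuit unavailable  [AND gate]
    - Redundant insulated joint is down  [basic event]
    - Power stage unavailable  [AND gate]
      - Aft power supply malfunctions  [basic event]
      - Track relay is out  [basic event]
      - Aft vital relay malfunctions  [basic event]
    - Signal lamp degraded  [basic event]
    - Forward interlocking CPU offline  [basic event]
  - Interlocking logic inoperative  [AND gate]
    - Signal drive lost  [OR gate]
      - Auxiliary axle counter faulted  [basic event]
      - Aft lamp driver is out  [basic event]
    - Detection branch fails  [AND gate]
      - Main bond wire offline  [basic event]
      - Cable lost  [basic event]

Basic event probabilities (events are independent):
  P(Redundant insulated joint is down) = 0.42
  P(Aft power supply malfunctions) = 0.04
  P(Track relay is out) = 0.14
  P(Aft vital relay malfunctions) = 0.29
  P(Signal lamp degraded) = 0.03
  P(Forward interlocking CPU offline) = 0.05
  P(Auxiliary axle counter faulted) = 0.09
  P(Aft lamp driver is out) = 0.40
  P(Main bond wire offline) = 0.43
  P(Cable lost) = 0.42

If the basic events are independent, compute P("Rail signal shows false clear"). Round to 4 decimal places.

0.0820

P(Power stage unavailable) [AND] = 0.04 × 0.14 × 0.29 = 0.001624
P(Track circuit unavailable) [AND] = 0.42 × 0.001624 × 0.03 × 0.05 = 0.000001
P(Signal drive lost) [OR] = 1 − (1−0.09) × (1−0.40) = 0.454000
P(Detection branch fails) [AND] = 0.43 × 0.42 = 0.180600
P(Interlocking logic inoperative) [AND] = 0.454000 × 0.180600 = 0.081992
P(Rail signal shows false clear) [OR] = 1 − (1−0.000001) × (1−0.081992) = 0.081993
Rounded to 4 decimal places: P(Rail signal shows false clear) ≈ 0.0820.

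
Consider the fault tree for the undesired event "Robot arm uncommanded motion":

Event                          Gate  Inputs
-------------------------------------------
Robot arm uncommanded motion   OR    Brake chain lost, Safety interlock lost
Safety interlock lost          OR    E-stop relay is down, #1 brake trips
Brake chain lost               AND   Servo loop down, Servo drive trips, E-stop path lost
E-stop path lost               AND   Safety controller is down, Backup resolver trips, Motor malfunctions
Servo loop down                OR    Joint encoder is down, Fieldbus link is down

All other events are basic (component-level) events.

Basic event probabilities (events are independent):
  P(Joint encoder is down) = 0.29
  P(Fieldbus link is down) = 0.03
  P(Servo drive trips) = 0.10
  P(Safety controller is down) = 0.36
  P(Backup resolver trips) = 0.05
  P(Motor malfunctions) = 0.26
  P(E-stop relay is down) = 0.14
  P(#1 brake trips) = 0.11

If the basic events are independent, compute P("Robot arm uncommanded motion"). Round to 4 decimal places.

0.2347

P(Servo loop down) [OR] = 1 − (1−0.29) × (1−0.03) = 0.311300
P(E-stop path lost) [AND] = 0.36 × 0.05 × 0.26 = 0.004680
P(Brake chain lost) [AND] = 0.311300 × 0.10 × 0.004680 = 0.000146
P(Safety interlock lost) [OR] = 1 − (1−0.14) × (1−0.11) = 0.234600
P(Robot arm uncommanded motion) [OR] = 1 − (1−0.000146) × (1−0.234600) = 0.234712
Rounded to 4 decimal places: P(Robot arm uncommanded motion) ≈ 0.2347.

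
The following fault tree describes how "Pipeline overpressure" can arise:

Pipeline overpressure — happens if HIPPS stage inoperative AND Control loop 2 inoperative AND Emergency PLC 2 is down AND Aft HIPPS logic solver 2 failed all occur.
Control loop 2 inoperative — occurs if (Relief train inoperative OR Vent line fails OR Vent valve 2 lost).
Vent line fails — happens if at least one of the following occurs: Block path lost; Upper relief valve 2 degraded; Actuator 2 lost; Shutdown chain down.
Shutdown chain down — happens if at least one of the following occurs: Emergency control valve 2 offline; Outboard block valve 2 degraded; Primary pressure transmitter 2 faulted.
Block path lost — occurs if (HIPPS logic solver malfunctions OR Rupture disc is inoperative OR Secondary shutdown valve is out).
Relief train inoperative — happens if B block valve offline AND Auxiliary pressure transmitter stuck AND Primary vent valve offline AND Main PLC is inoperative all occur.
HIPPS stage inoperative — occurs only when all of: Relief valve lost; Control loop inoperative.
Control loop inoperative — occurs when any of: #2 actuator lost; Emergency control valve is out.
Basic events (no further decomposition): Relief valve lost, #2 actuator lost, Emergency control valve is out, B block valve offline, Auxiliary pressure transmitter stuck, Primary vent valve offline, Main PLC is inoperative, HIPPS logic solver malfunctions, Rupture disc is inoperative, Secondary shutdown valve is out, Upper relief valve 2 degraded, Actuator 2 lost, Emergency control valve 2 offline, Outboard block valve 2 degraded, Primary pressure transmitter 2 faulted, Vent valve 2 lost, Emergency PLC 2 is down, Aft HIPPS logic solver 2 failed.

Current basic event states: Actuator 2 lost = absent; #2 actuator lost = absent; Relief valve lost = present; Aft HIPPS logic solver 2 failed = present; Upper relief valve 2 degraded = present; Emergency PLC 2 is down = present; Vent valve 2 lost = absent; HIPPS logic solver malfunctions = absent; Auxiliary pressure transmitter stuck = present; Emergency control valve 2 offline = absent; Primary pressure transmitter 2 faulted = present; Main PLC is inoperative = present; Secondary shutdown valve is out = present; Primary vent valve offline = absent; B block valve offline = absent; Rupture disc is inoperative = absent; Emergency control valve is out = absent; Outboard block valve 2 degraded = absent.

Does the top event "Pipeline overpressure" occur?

No

Control loop inoperative [OR]: #2 actuator lost=not, Emergency control valve is out=not → no input occurs → does not occur.
HIPPS stage inoperative [AND]: Relief valve lost=occurs, Control loop inoperative=not → not all inputs occur → does not occur.
Relief train inoperative [AND]: B block valve offline=not, Auxiliary pressure transmitter stuck=occurs, Primary vent valve offline=not, Main PLC is inoperative=occurs → not all inputs occur → does not occur.
Block path lost [OR]: HIPPS logic solver malfunctions=not, Rupture disc is inoperative=not, Secondary shutdown valve is out=occurs → at least one input occurs → occurs.
Shutdown chain down [OR]: Emergency control valve 2 offline=not, Outboard block valve 2 degraded=not, Primary pressure transmitter 2 faulted=occurs → at least one input occurs → occurs.
Vent line fails [OR]: Block path lost=occurs, Upper relief valve 2 degraded=occurs, Actuator 2 lost=not, Shutdown chain down=occurs → at least one input occurs → occurs.
Control loop 2 inoperative [OR]: Relief train inoperative=not, Vent line fails=occurs, Vent valve 2 lost=not → at least one input occurs → occurs.
Pipeline overpressure [AND]: HIPPS stage inoperative=not, Control loop 2 inoperative=occurs, Emergency PLC 2 is down=occurs, Aft HIPPS logic solver 2 failed=occurs → not all inputs occur → does not occur.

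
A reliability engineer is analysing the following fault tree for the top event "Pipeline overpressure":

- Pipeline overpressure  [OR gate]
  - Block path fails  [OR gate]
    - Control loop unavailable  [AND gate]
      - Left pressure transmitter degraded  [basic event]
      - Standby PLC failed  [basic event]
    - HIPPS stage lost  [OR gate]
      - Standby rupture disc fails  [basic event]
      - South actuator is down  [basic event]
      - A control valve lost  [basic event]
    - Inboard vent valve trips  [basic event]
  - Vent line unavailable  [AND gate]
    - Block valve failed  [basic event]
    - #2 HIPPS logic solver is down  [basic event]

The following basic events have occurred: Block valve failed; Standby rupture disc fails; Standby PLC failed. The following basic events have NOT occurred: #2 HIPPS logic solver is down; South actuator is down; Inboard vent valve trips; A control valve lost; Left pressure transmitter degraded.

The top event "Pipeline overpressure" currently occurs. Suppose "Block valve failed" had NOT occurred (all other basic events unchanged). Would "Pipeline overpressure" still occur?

Counterfactual: set "Block valve failed" to not occurred.
Control loop unavailable [AND]: Left pressure transmitter degraded=not, Standby PLC failed=occurs → not all inputs occur → does not occur.
HIPPS stage lost [OR]: Standby rupture disc fails=occurs, South actuator is down=not, A control valve lost=not → at least one input occurs → occurs.
Block path fails [OR]: Control loop unavailable=not, HIPPS stage lost=occurs, Inboard vent valve trips=not → at least one input occurs → occurs.
Vent line unavailable [AND]: Block valve failed=not, #2 HIPPS logic solver is down=not → not all inputs occur → does not occur.
Pipeline overpressure [OR]: Block path fails=occurs, Vent line unavailable=not → at least one input occurs → occurs.

Yes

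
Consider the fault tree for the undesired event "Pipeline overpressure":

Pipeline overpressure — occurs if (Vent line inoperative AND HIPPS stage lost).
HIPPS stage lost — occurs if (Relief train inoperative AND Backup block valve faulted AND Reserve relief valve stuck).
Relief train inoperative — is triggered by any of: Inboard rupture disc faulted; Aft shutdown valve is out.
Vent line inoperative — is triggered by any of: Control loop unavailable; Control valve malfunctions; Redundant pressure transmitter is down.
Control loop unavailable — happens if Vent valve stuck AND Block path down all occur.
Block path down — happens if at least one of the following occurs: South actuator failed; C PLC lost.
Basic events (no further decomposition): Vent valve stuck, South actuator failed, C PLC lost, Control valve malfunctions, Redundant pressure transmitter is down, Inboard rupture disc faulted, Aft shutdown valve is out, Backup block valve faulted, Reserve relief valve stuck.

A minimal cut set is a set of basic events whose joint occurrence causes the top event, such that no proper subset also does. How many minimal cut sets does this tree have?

Block path down [OR]: union of children's cut sets → 2 cut set(s).
Control loop unavailable [AND]: one cut set from each child combined → 1 × 2 = 2 cut set(s).
Vent line inoperative [OR]: union of children's cut sets → 4 cut set(s).
Relief train inoperative [OR]: union of children's cut sets → 2 cut set(s).
HIPPS stage lost [AND]: one cut set from each child combined → 2 × 1 × 1 = 2 cut set(s).
Pipeline overpressure [AND]: one cut set from each child combined → 4 × 2 = 8 cut set(s).
Minimal cut sets: {Backup block valve faulted, Inboard rupture disc faulted, Reserve relief valve stuck, South actuator failed, Vent valve stuck}; {Aft shutdown valve is out, Backup block valve faulted, Reserve relief valve stuck, South actuator failed, Vent valve stuck}; {Backup block valve faulted, C PLC lost, Inboard rupture disc faulted, Reserve relief valve stuck, Vent valve stuck}; {Aft shutdown valve is out, Backup block valve faulted, C PLC lost, Reserve relief valve stuck, Vent valve stuck}; {Backup block valve faulted, Control valve malfunctions, Inboard rupture disc faulted, Reserve relief valve stuck}; {Aft shutdown valve is out, Backup block valve faulted, Control valve malfunctions, Reserve relief valve stuck}; {Backup block valve faulted, Inboard rupture disc faulted, Redundant pressure transmitter is down, Reserve relief valve stuck}; {Aft shutdown valve is out, Backup block valve faulted, Redundant pressure transmitter is down, Reserve relief valve stuck}.

8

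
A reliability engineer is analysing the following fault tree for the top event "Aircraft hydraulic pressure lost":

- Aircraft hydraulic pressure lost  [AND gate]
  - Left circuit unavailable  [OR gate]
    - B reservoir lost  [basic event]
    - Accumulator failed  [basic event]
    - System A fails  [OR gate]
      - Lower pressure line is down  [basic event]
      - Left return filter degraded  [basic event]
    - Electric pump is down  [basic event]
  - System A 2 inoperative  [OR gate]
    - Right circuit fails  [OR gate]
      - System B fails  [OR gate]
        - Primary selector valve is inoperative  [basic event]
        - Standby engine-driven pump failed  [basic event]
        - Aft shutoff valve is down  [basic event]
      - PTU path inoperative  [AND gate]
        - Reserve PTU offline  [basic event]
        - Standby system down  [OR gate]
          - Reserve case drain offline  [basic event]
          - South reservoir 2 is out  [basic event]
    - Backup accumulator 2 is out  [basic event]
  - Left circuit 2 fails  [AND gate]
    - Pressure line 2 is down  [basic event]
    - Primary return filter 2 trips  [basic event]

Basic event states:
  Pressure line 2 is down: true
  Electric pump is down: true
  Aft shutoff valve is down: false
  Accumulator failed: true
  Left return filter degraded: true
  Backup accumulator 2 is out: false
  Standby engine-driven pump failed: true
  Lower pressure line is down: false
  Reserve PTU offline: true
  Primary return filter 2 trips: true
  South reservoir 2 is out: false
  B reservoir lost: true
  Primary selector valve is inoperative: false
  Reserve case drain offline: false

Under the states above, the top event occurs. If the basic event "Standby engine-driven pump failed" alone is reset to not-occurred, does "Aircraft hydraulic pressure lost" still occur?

No

Counterfactual: set "Standby engine-driven pump failed" to not occurred.
System A fails [OR]: Lower pressure line is down=not, Left return filter degraded=occurs → at least one input occurs → occurs.
Left circuit unavailable [OR]: B reservoir lost=occurs, Accumulator failed=occurs, System A fails=occurs, Electric pump is down=occurs → at least one input occurs → occurs.
System B fails [OR]: Primary selector valve is inoperative=not, Standby engine-driven pump failed=not, Aft shutoff valve is down=not → no input occurs → does not occur.
Standby system down [OR]: Reserve case drain offline=not, South reservoir 2 is out=not → no input occurs → does not occur.
PTU path inoperative [AND]: Reserve PTU offline=occurs, Standby system down=not → not all inputs occur → does not occur.
Right circuit fails [OR]: System B fails=not, PTU path inoperative=not → no input occurs → does not occur.
System A 2 inoperative [OR]: Right circuit fails=not, Backup accumulator 2 is out=not → no input occurs → does not occur.
Left circuit 2 fails [AND]: Pressure line 2 is down=occurs, Primary return filter 2 trips=occurs → all inputs occur → occurs.
Aircraft hydraulic pressure lost [AND]: Left circuit unavailable=occurs, System A 2 inoperative=not, Left circuit 2 fails=occurs → not all inputs occur → does not occur.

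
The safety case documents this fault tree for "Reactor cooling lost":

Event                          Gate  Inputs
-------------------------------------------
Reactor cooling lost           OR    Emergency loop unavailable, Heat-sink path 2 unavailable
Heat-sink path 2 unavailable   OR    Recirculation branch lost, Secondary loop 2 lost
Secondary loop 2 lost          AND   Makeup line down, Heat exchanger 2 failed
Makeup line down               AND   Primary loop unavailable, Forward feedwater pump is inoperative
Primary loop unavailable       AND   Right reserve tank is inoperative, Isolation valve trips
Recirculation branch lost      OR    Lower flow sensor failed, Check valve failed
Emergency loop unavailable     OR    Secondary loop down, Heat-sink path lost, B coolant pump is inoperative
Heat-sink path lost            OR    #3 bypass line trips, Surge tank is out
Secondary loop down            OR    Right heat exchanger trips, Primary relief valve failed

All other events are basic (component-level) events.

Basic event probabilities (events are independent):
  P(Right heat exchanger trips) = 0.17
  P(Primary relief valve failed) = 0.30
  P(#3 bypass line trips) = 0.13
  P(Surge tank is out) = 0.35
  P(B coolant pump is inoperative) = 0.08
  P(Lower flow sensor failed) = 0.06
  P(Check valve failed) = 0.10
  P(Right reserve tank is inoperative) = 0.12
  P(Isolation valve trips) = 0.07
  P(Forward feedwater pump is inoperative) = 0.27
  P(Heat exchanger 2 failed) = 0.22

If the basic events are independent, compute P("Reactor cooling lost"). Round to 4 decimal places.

0.7444

P(Secondary loop down) [OR] = 1 − (1−0.17) × (1−0.30) = 0.419000
P(Heat-sink path lost) [OR] = 1 − (1−0.13) × (1−0.35) = 0.434500
P(Emergency loop unavailable) [OR] = 1 − (1−0.419000) × (1−0.434500) × (1−0.08) = 0.697729
P(Recirculation branch lost) [OR] = 1 − (1−0.06) × (1−0.10) = 0.154000
P(Primary loop unavailable) [AND] = 0.12 × 0.07 = 0.008400
P(Makeup line down) [AND] = 0.008400 × 0.27 = 0.002268
P(Secondary loop 2 lost) [AND] = 0.002268 × 0.22 = 0.000499
P(Heat-sink path 2 unavailable) [OR] = 1 − (1−0.154000) × (1−0.000499) = 0.154422
P(Reactor cooling lost) [OR] = 1 − (1−0.697729) × (1−0.154422) = 0.744406
Rounded to 4 decimal places: P(Reactor cooling lost) ≈ 0.7444.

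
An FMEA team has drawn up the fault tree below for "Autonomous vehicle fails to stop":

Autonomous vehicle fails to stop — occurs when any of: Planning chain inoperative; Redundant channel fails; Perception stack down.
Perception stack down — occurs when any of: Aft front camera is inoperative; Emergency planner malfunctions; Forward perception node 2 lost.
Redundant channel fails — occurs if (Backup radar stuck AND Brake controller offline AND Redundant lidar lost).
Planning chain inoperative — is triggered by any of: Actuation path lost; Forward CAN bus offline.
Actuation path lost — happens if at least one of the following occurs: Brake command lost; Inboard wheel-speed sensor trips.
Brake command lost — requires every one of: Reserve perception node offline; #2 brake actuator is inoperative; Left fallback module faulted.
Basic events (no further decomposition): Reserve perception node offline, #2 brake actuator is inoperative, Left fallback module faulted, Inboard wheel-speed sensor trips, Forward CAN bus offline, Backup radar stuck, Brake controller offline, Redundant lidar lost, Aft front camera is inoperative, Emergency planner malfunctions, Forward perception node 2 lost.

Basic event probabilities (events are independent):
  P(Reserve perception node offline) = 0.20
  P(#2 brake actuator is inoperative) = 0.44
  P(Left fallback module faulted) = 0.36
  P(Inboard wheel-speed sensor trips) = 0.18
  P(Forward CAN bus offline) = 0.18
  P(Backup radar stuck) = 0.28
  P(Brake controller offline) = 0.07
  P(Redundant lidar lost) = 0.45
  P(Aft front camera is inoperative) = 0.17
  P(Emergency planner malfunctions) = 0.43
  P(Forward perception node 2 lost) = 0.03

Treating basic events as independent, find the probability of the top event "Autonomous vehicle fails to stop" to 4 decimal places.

P(Brake command lost) [AND] = 0.20 × 0.44 × 0.36 = 0.031680
P(Actuation path lost) [OR] = 1 − (1−0.031680) × (1−0.18) = 0.205978
P(Planning chain inoperative) [OR] = 1 − (1−0.205978) × (1−0.18) = 0.348902
P(Redundant channel fails) [AND] = 0.28 × 0.07 × 0.45 = 0.008820
P(Perception stack down) [OR] = 1 − (1−0.17) × (1−0.43) × (1−0.03) = 0.541093
P(Autonomous vehicle fails to stop) [OR] = 1 − (1−0.348902) × (1−0.008820) × (1−0.541093) = 0.703842
Rounded to 4 decimal places: P(Autonomous vehicle fails to stop) ≈ 0.7038.

0.7038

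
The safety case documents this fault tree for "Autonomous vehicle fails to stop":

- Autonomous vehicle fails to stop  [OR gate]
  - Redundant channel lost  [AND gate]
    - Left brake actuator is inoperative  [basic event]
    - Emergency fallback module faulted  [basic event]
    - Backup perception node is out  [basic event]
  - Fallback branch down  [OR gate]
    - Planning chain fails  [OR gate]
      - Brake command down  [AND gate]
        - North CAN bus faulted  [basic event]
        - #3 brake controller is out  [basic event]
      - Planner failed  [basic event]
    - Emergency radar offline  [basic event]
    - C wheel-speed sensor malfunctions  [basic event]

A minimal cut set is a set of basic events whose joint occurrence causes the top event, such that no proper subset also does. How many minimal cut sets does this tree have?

5

Redundant channel lost [AND]: one cut set from each child combined → 1 × 1 × 1 = 1 cut set(s).
Brake command down [AND]: one cut set from each child combined → 1 × 1 = 1 cut set(s).
Planning chain fails [OR]: union of children's cut sets → 2 cut set(s).
Fallback branch down [OR]: union of children's cut sets → 4 cut set(s).
Autonomous vehicle fails to stop [OR]: union of children's cut sets → 5 cut set(s).
Minimal cut sets: {Backup perception node is out, Emergency fallback module faulted, Left brake actuator is inoperative}; {#3 brake controller is out, North CAN bus faulted}; {Planner failed}; {Emergency radar offline}; {C wheel-speed sensor malfunctions}.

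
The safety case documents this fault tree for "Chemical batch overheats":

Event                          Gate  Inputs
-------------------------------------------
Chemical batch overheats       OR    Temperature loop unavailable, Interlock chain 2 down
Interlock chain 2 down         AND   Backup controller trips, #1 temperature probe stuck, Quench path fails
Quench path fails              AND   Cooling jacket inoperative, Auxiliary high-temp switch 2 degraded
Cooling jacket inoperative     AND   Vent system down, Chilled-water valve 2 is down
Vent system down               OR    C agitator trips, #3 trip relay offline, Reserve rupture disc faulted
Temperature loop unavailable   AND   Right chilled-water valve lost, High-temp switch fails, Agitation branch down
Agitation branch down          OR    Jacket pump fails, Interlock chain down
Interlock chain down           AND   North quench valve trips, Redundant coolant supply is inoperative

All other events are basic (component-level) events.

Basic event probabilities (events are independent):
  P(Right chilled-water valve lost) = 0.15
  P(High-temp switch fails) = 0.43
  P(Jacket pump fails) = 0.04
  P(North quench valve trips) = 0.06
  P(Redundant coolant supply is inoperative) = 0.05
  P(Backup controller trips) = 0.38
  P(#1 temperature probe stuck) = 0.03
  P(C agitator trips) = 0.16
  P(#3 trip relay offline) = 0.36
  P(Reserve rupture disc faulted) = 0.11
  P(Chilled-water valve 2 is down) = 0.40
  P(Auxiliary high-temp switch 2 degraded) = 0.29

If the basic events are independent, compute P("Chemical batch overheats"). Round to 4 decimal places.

0.0035

P(Interlock chain down) [AND] = 0.06 × 0.05 = 0.003000
P(Agitation branch down) [OR] = 1 − (1−0.04) × (1−0.003000) = 0.042880
P(Temperature loop unavailable) [AND] = 0.15 × 0.43 × 0.042880 = 0.002766
P(Vent system down) [OR] = 1 − (1−0.16) × (1−0.36) × (1−0.11) = 0.521536
P(Cooling jacket inoperative) [AND] = 0.521536 × 0.40 = 0.208614
P(Quench path fails) [AND] = 0.208614 × 0.29 = 0.060498
P(Interlock chain 2 down) [AND] = 0.38 × 0.03 × 0.060498 = 0.000690
P(Chemical batch overheats) [OR] = 1 − (1−0.002766) × (1−0.000690) = 0.003454
Rounded to 4 decimal places: P(Chemical batch overheats) ≈ 0.0035.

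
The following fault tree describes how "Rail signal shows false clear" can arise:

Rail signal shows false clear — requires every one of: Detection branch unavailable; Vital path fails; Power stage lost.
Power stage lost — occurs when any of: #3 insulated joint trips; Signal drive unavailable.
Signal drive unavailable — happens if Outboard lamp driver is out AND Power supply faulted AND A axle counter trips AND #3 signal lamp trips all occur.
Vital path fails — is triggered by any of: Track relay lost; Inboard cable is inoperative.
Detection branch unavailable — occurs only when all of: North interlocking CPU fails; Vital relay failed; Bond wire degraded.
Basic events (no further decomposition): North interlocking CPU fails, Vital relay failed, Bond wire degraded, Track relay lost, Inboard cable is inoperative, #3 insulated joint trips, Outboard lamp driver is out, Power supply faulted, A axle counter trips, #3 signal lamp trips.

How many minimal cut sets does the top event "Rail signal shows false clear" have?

Detection branch unavailable [AND]: one cut set from each child combined → 1 × 1 × 1 = 1 cut set(s).
Vital path fails [OR]: union of children's cut sets → 2 cut set(s).
Signal drive unavailable [AND]: one cut set from each child combined → 1 × 1 × 1 × 1 = 1 cut set(s).
Power stage lost [OR]: union of children's cut sets → 2 cut set(s).
Rail signal shows false clear [AND]: one cut set from each child combined → 1 × 2 × 2 = 4 cut set(s).
Minimal cut sets: {#3 insulated joint trips, Bond wire degraded, North interlocking CPU fails, Track relay lost, Vital relay failed}; {#3 signal lamp trips, A axle counter trips, Bond wire degraded, North interlocking CPU fails, Outboard lamp driver is out, Power supply faulted, Track relay lost, Vital relay failed}; {#3 insulated joint trips, Bond wire degraded, Inboard cable is inoperative, North interlocking CPU fails, Vital relay failed}; {#3 signal lamp trips, A axle counter trips, Bond wire degraded, Inboard cable is inoperative, North interlocking CPU fails, Outboard lamp driver is out, Power supply faulted, Vital relay failed}.

4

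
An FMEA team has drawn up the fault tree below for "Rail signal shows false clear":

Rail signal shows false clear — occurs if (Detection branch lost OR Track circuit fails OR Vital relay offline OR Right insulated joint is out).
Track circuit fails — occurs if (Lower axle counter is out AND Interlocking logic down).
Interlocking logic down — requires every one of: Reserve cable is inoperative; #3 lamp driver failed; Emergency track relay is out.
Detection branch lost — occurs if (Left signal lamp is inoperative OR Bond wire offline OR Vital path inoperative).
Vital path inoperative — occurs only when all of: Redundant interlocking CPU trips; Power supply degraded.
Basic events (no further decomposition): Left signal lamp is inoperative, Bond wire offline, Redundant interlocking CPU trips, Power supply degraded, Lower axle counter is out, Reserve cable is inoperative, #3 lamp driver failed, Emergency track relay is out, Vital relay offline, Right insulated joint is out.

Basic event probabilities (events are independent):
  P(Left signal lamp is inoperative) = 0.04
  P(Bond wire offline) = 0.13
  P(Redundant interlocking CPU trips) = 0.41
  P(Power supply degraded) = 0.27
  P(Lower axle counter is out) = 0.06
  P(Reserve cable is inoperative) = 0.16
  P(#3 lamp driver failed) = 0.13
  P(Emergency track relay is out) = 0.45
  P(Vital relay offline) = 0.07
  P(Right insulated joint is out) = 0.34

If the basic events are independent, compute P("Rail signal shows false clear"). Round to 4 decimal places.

0.5444

P(Vital path inoperative) [AND] = 0.41 × 0.27 = 0.110700
P(Detection branch lost) [OR] = 1 − (1−0.04) × (1−0.13) × (1−0.110700) = 0.257257
P(Interlocking logic down) [AND] = 0.16 × 0.13 × 0.45 = 0.009360
P(Track circuit fails) [AND] = 0.06 × 0.009360 = 0.000562
P(Rail signal shows false clear) [OR] = 1 − (1−0.257257) × (1−0.000562) × (1−0.07) × (1−0.34) = 0.544361
Rounded to 4 decimal places: P(Rail signal shows false clear) ≈ 0.5444.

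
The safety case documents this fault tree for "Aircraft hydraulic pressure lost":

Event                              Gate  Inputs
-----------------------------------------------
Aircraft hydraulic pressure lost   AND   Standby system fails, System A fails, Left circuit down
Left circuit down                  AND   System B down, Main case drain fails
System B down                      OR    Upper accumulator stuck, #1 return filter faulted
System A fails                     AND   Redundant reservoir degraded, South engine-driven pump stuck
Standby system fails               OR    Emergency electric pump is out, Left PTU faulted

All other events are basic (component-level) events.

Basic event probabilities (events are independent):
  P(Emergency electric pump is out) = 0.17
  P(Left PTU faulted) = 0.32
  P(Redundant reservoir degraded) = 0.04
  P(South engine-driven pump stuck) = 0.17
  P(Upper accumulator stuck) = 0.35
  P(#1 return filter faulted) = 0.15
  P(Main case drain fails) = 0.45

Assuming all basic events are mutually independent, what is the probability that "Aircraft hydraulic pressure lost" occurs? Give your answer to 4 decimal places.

P(Standby system fails) [OR] = 1 − (1−0.17) × (1−0.32) = 0.435600
P(System A fails) [AND] = 0.04 × 0.17 = 0.006800
P(System B down) [OR] = 1 − (1−0.35) × (1−0.15) = 0.447500
P(Left circuit down) [AND] = 0.447500 × 0.45 = 0.201375
P(Aircraft hydraulic pressure lost) [AND] = 0.435600 × 0.006800 × 0.201375 = 0.000596
Rounded to 4 decimal places: P(Aircraft hydraulic pressure lost) ≈ 0.0006.

0.0006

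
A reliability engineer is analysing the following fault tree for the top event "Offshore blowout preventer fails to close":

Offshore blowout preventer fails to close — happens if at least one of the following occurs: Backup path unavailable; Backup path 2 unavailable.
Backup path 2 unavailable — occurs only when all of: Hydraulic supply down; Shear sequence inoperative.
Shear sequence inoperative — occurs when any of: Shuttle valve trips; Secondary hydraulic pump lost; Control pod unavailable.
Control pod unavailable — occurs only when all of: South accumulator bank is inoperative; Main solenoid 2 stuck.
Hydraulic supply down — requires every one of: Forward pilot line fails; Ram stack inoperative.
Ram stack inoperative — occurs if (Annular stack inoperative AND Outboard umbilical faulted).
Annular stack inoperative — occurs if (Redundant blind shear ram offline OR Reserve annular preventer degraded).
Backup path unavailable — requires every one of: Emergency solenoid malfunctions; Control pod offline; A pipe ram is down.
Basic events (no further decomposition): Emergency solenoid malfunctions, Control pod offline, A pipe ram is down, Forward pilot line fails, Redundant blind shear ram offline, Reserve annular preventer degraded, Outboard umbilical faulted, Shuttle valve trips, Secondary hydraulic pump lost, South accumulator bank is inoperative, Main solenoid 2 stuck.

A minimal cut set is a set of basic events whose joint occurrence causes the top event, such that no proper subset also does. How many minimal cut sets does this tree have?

7

Backup path unavailable [AND]: one cut set from each child combined → 1 × 1 × 1 = 1 cut set(s).
Annular stack inoperative [OR]: union of children's cut sets → 2 cut set(s).
Ram stack inoperative [AND]: one cut set from each child combined → 2 × 1 = 2 cut set(s).
Hydraulic supply down [AND]: one cut set from each child combined → 1 × 2 = 2 cut set(s).
Control pod unavailable [AND]: one cut set from each child combined → 1 × 1 = 1 cut set(s).
Shear sequence inoperative [OR]: union of children's cut sets → 3 cut set(s).
Backup path 2 unavailable [AND]: one cut set from each child combined → 2 × 3 = 6 cut set(s).
Offshore blowout preventer fails to close [OR]: union of children's cut sets → 7 cut set(s).
Minimal cut sets: {A pipe ram is down, Control pod offline, Emergency solenoid malfunctions}; {Forward pilot line fails, Outboard umbilical faulted, Redundant blind shear ram offline, Shuttle valve trips}; {Forward pilot line fails, Outboard umbilical faulted, Redundant blind shear ram offline, Secondary hydraulic pump lost}; {Forward pilot line fails, Main solenoid 2 stuck, Outboard umbilical faulted, Redundant blind shear ram offline, South accumulator bank is inoperative}; {Forward pilot line fails, Outboard umbilical faulted, Reserve annular preventer degraded, Shuttle valve trips}; {Forward pilot line fails, Outboard umbilical faulted, Reserve annular preventer degraded, Secondary hydraulic pump lost}; {Forward pilot line fails, Main solenoid 2 stuck, Outboard umbilical faulted, Reserve annular preventer degraded, South accumulator bank is inoperative}.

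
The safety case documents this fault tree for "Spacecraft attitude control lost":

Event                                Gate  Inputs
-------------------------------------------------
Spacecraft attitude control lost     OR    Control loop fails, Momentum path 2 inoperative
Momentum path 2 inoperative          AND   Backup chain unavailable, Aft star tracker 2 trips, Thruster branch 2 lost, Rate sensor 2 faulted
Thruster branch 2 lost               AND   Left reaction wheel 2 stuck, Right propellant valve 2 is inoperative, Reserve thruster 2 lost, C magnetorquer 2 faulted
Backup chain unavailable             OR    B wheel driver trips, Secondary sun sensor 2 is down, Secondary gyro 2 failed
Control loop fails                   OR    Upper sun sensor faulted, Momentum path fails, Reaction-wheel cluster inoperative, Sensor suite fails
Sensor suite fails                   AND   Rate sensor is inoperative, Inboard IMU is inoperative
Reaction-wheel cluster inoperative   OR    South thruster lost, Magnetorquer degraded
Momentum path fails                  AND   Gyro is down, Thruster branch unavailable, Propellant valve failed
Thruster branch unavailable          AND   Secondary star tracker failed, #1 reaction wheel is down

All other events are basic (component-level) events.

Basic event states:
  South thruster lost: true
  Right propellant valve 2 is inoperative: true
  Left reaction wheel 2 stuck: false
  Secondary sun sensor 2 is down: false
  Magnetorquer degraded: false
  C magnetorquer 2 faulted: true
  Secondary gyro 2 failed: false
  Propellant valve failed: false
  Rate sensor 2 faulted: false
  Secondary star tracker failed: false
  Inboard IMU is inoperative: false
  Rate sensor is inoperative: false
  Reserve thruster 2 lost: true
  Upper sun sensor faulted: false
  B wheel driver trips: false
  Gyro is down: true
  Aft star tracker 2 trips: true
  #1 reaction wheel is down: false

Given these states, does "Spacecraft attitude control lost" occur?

Yes

Thruster branch unavailable [AND]: Secondary star tracker failed=not, #1 reaction wheel is down=not → not all inputs occur → does not occur.
Momentum path fails [AND]: Gyro is down=occurs, Thruster branch unavailable=not, Propellant valve failed=not → not all inputs occur → does not occur.
Reaction-wheel cluster inoperative [OR]: South thruster lost=occurs, Magnetorquer degraded=not → at least one input occurs → occurs.
Sensor suite fails [AND]: Rate sensor is inoperative=not, Inboard IMU is inoperative=not → not all inputs occur → does not occur.
Control loop fails [OR]: Upper sun sensor faulted=not, Momentum path fails=not, Reaction-wheel cluster inoperative=occurs, Sensor suite fails=not → at least one input occurs → occurs.
Backup chain unavailable [OR]: B wheel driver trips=not, Secondary sun sensor 2 is down=not, Secondary gyro 2 failed=not → no input occurs → does not occur.
Thruster branch 2 lost [AND]: Left reaction wheel 2 stuck=not, Right propellant valve 2 is inoperative=occurs, Reserve thruster 2 lost=occurs, C magnetorquer 2 faulted=occurs → not all inputs occur → does not occur.
Momentum path 2 inoperative [AND]: Backup chain unavailable=not, Aft star tracker 2 trips=occurs, Thruster branch 2 lost=not, Rate sensor 2 faulted=not → not all inputs occur → does not occur.
Spacecraft attitude control lost [OR]: Control loop fails=occurs, Momentum path 2 inoperative=not → at least one input occurs → occurs.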